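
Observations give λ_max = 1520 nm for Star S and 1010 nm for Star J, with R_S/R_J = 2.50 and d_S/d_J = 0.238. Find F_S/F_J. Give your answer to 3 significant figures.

21.5

Wien's law: T_S/T_J = λ_J/λ_S = 1010/1520 = 0.6645.
L_S/L_J = (R_S/R_J)²(T_S/T_J)⁴ = (2.50)²(0.6645)⁴ = 1.218.
F_S/F_J = (L_S/L_J)/(d_S/d_J)² = 1.218/(0.238)² = 21.51.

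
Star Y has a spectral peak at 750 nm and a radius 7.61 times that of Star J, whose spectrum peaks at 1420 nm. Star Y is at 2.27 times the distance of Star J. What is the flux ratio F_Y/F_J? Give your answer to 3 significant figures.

144

Wien's law: T_Y/T_J = λ_J/λ_Y = 1420/750 = 1.893.
L_Y/L_J = (R_Y/R_J)²(T_Y/T_J)⁴ = (7.61)²(1.893)⁴ = 744.2.
F_Y/F_J = (L_Y/L_J)/(d_Y/d_J)² = 744.2/(2.27)² = 144.4.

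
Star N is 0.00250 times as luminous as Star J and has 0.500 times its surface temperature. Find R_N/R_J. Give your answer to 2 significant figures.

L ∝ R²T⁴ gives R ∝ √L / T², so
R_N/R_J = √(0.00250) / (0.500)² = 0.05000 / 0.2500 = 0.2000.

0.20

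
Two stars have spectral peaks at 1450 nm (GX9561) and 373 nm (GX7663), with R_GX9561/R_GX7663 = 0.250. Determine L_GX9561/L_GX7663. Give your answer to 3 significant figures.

2.74×10^-4

Wien's law gives T ∝ 1/λ_max, so T_GX9561/T_GX7663 = λ_GX7663/λ_GX9561 = 373/1450 = 0.2572.
Then L ∝ R²T⁴ gives L_GX9561/L_GX7663 = (0.250)² × (0.2572)⁴ = 0.06250 × 0.004379 = 2.737×10^-4.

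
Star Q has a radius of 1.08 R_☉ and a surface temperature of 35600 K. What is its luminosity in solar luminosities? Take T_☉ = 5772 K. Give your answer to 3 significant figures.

L/L_☉ = (R/R_☉)² (T/T_☉)⁴ = (1.08)² × (35600/5772)⁴
       = 1.166 × (6.168)⁴ = 1.166 × 1447 = 1688.

1.69×10^3 solar luminosities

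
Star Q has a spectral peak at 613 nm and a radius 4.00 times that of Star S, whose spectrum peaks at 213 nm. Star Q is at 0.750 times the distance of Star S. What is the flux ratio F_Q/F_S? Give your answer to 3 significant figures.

Wien's law: T_Q/T_S = λ_S/λ_Q = 213/613 = 0.3475.
L_Q/L_S = (R_Q/R_S)²(T_Q/T_S)⁴ = (4.00)²(0.3475)⁴ = 0.2332.
F_Q/F_S = (L_Q/L_S)/(d_Q/d_S)² = 0.2332/(0.750)² = 0.4146.

0.415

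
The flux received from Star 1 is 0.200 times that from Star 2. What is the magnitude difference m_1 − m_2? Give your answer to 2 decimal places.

1.75

m_1 − m_2 = −2.5 log₁₀(F_1/F_2) = −2.5 log₁₀(0.200) = −2.5 × (-0.699) = 1.747.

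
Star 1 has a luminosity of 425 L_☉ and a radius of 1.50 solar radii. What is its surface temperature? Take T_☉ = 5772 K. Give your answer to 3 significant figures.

T/T_☉ = (L/L_☉)^(1/4) / (R/R_☉)^(1/2)
T = 5772 × (425)^(1/4) / √(1.50) = 5772 × 4.540 / 1.225 = 2.140×10^4 K.

2.14×10^4 K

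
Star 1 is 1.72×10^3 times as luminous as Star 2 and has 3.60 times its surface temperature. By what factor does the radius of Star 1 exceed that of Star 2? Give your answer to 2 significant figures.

3.2

L ∝ R²T⁴ gives R ∝ √L / T², so
R_1/R_2 = √(1.72×10^3) / (3.60)² = 41.47 / 12.96 = 3.200.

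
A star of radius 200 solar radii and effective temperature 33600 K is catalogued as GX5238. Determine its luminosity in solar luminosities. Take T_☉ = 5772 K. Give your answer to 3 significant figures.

4.59×10^7 solar luminosities

L/L_☉ = (R/R_☉)² (T/T_☉)⁴ = (200)² × (33600/5772)⁴
       = 4.000×10^4 × (5.821)⁴ = 4.000×10^4 × 1148 = 4.593×10^7.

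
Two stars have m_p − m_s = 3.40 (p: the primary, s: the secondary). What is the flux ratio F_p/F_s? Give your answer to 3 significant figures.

F_p/F_s = 10^(−(m_p − m_s)/2.5) = 10^(-3.40/2.5) = 10^-1.360 = 0.04365.

0.0437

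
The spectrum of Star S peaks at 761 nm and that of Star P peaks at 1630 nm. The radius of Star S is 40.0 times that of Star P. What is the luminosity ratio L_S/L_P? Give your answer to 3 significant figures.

Wien's law gives T ∝ 1/λ_max, so T_S/T_P = λ_P/λ_S = 1630/761 = 2.142.
Then L ∝ R²T⁴ gives L_S/L_P = (40.0)² × (2.142)⁴ = 1600 × 21.05 = 3.368×10^4.

3.37×10^4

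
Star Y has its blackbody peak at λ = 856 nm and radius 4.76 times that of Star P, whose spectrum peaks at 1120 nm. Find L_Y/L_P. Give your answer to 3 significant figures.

Wien's law gives T ∝ 1/λ_max, so T_Y/T_P = λ_P/λ_Y = 1120/856 = 1.308.
Then L ∝ R²T⁴ gives L_Y/L_P = (4.76)² × (1.308)⁴ = 22.66 × 2.931 = 66.40.

66.4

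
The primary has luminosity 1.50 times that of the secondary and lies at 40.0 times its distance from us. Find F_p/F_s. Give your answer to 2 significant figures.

9.4×10^-4

F = L/(4πd²), so F_p/F_s = (L_p/L_s) / (d_p/d_s)²
= 1.50 / (40.0)² = 1.50 / 1600 = 9.375×10^-4.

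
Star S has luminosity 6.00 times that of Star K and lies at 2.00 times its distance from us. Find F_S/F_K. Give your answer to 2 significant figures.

F = L/(4πd²), so F_S/F_K = (L_S/L_K) / (d_S/d_K)²
= 6.00 / (2.00)² = 6.00 / 4.000 = 1.500.

1.5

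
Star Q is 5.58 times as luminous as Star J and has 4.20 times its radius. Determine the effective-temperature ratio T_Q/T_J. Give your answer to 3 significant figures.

0.750

L ∝ R²T⁴ gives T ∝ (L/R²)^(1/4), so
T_Q/T_J = (5.58 / 4.20²)^(1/4) = (0.3163)^(1/4) = 0.7500.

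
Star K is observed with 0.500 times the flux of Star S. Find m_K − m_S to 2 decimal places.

m_K − m_S = −2.5 log₁₀(F_K/F_S) = −2.5 log₁₀(0.500) = −2.5 × (-0.301) = 0.753.

0.75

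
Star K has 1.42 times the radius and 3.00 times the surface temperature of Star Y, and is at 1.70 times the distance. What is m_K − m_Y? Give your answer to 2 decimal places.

L_K/L_Y = (1.42)²(3.00)⁴ = 163.3.
F_K/F_Y = (L_K/L_Y)/(d_K/d_Y)² = 163.3/2.890 = 56.52.
m_K − m_Y = −2.5 log₁₀(56.52) = -4.38.

-4.38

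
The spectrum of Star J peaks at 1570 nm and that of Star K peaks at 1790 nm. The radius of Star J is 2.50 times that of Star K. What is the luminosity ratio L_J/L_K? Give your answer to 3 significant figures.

10.6

Wien's law gives T ∝ 1/λ_max, so T_J/T_K = λ_K/λ_J = 1790/1570 = 1.140.
Then L ∝ R²T⁴ gives L_J/L_K = (2.50)² × (1.140)⁴ = 6.250 × 1.690 = 10.56.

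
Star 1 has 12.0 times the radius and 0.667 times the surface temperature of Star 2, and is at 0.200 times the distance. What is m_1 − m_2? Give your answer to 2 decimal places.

L_1/L_2 = (12.0)²(0.667)⁴ = 28.50.
F_1/F_2 = (L_1/L_2)/(d_1/d_2)² = 28.50/0.04000 = 712.5.
m_1 − m_2 = −2.5 log₁₀(712.5) = -7.13.

-7.13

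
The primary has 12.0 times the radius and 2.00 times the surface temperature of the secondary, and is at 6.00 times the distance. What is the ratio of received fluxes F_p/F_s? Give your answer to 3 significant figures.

64.0

L_p/L_s = (R_p/R_s)²(T_p/T_s)⁴ = (12.0)² × (2.00)⁴ = 2304.
F_p/F_s = (L_p/L_s)/(d_p/d_s)² = 2304 / (6.00)² = 64.00.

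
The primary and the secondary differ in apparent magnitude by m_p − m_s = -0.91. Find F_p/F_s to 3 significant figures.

2.31

F_p/F_s = 10^(−(m_p − m_s)/2.5) = 10^(0.91/2.5) = 10^0.364 = 2.312.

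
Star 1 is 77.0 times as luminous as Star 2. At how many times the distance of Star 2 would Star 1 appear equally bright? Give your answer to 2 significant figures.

8.8

Equal flux requires L_1/d_1² = L_2/d_2², so d_1/d_2 = √(L_1/L_2)
= √(77.0) = 8.775.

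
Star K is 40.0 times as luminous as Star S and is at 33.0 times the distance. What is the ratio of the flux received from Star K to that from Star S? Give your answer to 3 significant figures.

F = L/(4πd²), so F_K/F_S = (L_K/L_S) / (d_K/d_S)²
= 40.0 / (33.0)² = 40.0 / 1089 = 0.03673.

0.0367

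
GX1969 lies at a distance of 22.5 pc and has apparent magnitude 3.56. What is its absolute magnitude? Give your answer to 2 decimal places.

M = m − 5 log₁₀(d/10 pc) = 3.56 − 5 log₁₀(22.5/10)
  = 3.56 − 5 × 0.352 = 3.56 − 1.76 = 1.80.

1.80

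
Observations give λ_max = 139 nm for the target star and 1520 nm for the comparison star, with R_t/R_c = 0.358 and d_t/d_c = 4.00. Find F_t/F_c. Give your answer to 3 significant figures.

115

Wien's law: T_t/T_c = λ_c/λ_t = 1520/139 = 10.94.
L_t/L_c = (R_t/R_c)²(T_t/T_c)⁴ = (0.358)²(10.94)⁴ = 1833.
F_t/F_c = (L_t/L_c)/(d_t/d_c)² = 1833/(4.00)² = 114.5.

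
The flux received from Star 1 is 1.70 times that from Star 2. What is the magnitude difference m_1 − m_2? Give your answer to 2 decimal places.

m_1 − m_2 = −2.5 log₁₀(F_1/F_2) = −2.5 log₁₀(1.70) = −2.5 × (0.230) = -0.576.

-0.58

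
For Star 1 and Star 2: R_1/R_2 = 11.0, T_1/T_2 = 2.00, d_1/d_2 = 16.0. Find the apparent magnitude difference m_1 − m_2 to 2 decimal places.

L_1/L_2 = (11.0)²(2.00)⁴ = 1936.
F_1/F_2 = (L_1/L_2)/(d_1/d_2)² = 1936/256.0 = 7.562.
m_1 − m_2 = −2.5 log₁₀(7.562) = -2.20.

-2.20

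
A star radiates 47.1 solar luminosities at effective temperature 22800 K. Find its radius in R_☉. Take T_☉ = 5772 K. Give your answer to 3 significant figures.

R/R_☉ = √(L/L_☉) / (T/T_☉)² = √(47.1) / (3.950)²
       = 6.863 / 15.60 = 0.4398.

0.440 R_☉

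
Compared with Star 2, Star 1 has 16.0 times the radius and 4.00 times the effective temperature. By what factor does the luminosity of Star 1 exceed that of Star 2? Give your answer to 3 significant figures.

6.55×10^4

From the Stefan–Boltzmann law, L ∝ R²T⁴, so
L_1/L_2 = (R_1/R_2)² (T_1/T_2)⁴ = (16.0)² × (4.00)⁴ = 256.0 × 256.0 = 6.554×10^4.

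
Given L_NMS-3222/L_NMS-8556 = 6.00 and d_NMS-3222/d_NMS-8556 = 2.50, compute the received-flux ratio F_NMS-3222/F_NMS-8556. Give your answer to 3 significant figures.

F = L/(4πd²), so F_NMS-3222/F_NMS-8556 = (L_NMS-3222/L_NMS-8556) / (d_NMS-3222/d_NMS-8556)²
= 6.00 / (2.50)² = 6.00 / 6.250 = 0.9600.

0.960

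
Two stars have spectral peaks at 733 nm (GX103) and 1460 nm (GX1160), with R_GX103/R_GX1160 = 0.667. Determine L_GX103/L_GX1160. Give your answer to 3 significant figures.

Wien's law gives T ∝ 1/λ_max, so T_GX103/T_GX1160 = λ_GX1160/λ_GX103 = 1460/733 = 1.992.
Then L ∝ R²T⁴ gives L_GX103/L_GX1160 = (0.667)² × (1.992)⁴ = 0.4449 × 15.74 = 7.002.

7.00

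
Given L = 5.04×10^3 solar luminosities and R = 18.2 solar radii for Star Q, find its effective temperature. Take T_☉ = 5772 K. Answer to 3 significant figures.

1.14×10^4 K

T/T_☉ = (L/L_☉)^(1/4) / (R/R_☉)^(1/2)
T = 5772 × (5.04×10^3)^(1/4) / √(18.2) = 5772 × 8.426 / 4.266 = 1.140×10^4 K.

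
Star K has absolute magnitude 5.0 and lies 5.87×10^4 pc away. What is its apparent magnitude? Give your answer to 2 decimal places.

m = M + 5 log₁₀(d/10 pc) = 5.0 + 5 log₁₀(5.87×10^4/10)
  = 5.0 + 5 × 3.769 = 5.0 + 18.84 = 23.84.

23.84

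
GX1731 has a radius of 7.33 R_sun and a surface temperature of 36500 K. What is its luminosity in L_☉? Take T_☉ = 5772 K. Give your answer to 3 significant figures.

8.59×10^4 L_☉

L/L_☉ = (R/R_☉)² (T/T_☉)⁴ = (7.33)² × (36500/5772)⁴
       = 53.73 × (6.324)⁴ = 53.73 × 1599 = 8.592×10^4.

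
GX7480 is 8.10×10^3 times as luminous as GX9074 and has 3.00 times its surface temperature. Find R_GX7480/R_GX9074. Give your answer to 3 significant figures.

10.0

L ∝ R²T⁴ gives R ∝ √L / T², so
R_GX7480/R_GX9074 = √(8.10×10^3) / (3.00)² = 90.00 / 9.000 = 10.00.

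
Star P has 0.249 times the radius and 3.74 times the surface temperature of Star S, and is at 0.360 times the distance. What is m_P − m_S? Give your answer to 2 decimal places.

L_P/L_S = (0.249)²(3.74)⁴ = 12.13.
F_P/F_S = (L_P/L_S)/(d_P/d_S)² = 12.13/0.1296 = 93.60.
m_P − m_S = −2.5 log₁₀(93.60) = -4.93.

-4.93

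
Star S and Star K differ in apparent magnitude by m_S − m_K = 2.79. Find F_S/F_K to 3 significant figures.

0.0766

F_S/F_K = 10^(−(m_S − m_K)/2.5) = 10^(-2.79/2.5) = 10^-1.116 = 0.07656.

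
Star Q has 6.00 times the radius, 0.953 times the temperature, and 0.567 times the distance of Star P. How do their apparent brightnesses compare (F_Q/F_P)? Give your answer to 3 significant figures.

L_Q/L_P = (R_Q/R_P)²(T_Q/T_P)⁴ = (6.00)² × (0.953)⁴ = 29.69.
F_Q/F_P = (L_Q/L_P)/(d_Q/d_P)² = 29.69 / (0.567)² = 92.37.

92.4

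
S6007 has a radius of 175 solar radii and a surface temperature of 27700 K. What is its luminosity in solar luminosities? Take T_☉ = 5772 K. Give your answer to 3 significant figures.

L/L_☉ = (R/R_☉)² (T/T_☉)⁴ = (175)² × (27700/5772)⁴
       = 3.062×10^4 × (4.799)⁴ = 3.062×10^4 × 530.4 = 1.624×10^7.

1.62×10^7 solar luminosities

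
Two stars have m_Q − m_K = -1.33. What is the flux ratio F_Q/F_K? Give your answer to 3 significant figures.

3.40

F_Q/F_K = 10^(−(m_Q − m_K)/2.5) = 10^(1.33/2.5) = 10^0.532 = 3.404.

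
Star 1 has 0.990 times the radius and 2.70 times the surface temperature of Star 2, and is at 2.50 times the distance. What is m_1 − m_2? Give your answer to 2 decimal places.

L_1/L_2 = (0.990)²(2.70)⁴ = 52.09.
F_1/F_2 = (L_1/L_2)/(d_1/d_2)² = 52.09/6.250 = 8.334.
m_1 − m_2 = −2.5 log₁₀(8.334) = -2.30.

-2.30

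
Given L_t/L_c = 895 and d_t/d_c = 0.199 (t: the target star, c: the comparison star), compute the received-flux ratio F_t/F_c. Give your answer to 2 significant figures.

F = L/(4πd²), so F_t/F_c = (L_t/L_c) / (d_t/d_c)²
= 895 / (0.199)² = 895 / 0.03960 = 2.260×10^4.

2.3×10^4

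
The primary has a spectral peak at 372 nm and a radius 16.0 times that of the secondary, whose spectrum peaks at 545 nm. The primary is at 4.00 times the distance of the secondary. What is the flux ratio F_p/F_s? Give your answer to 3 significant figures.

73.7

Wien's law: T_p/T_s = λ_s/λ_p = 545/372 = 1.465.
L_p/L_s = (R_p/R_s)²(T_p/T_s)⁴ = (16.0)²(1.465)⁴ = 1179.
F_p/F_s = (L_p/L_s)/(d_p/d_s)² = 1179/(4.00)² = 73.71.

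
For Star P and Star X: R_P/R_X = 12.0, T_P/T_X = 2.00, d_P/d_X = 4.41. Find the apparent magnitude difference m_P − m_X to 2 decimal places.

L_P/L_X = (12.0)²(2.00)⁴ = 2304.
F_P/F_X = (L_P/L_X)/(d_P/d_X)² = 2304/19.45 = 118.5.
m_P − m_X = −2.5 log₁₀(118.5) = -5.18.

-5.18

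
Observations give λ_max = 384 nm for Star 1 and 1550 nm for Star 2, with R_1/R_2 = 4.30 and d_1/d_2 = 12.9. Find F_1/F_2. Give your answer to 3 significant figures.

29.5

Wien's law: T_1/T_2 = λ_2/λ_1 = 1550/384 = 4.036.
L_1/L_2 = (R_1/R_2)²(T_1/T_2)⁴ = (4.30)²(4.036)⁴ = 4908.
F_1/F_2 = (L_1/L_2)/(d_1/d_2)² = 4908/(12.9)² = 29.50.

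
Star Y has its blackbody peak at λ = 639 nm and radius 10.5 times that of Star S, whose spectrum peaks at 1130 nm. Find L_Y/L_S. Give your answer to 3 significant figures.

Wien's law gives T ∝ 1/λ_max, so T_Y/T_S = λ_S/λ_Y = 1130/639 = 1.768.
Then L ∝ R²T⁴ gives L_Y/L_S = (10.5)² × (1.768)⁴ = 110.2 × 9.779 = 1078.

1.08×10^3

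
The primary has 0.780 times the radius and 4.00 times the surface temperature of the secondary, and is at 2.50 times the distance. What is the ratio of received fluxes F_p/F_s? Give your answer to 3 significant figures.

24.9

L_p/L_s = (R_p/R_s)²(T_p/T_s)⁴ = (0.780)² × (4.00)⁴ = 155.8.
F_p/F_s = (L_p/L_s)/(d_p/d_s)² = 155.8 / (2.50)² = 24.92.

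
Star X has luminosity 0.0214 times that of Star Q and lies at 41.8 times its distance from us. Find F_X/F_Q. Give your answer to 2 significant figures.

1.2×10^-5

F = L/(4πd²), so F_X/F_Q = (L_X/L_Q) / (d_X/d_Q)²
= 0.0214 / (41.8)² = 0.0214 / 1747 = 1.225×10^-5.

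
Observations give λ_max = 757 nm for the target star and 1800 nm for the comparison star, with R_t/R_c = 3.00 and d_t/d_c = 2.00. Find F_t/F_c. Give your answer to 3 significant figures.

Wien's law: T_t/T_c = λ_c/λ_t = 1800/757 = 2.378.
L_t/L_c = (R_t/R_c)²(T_t/T_c)⁴ = (3.00)²(2.378)⁴ = 287.7.
F_t/F_c = (L_t/L_c)/(d_t/d_c)² = 287.7/(2.00)² = 71.93.

71.9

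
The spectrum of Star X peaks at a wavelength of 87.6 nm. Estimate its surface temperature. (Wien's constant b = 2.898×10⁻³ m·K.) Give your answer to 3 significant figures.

T = b/λ_max = 2.898×10⁻³ / (87.6×10⁻⁹) = 3.308×10^4 K.

3.31×10^4 K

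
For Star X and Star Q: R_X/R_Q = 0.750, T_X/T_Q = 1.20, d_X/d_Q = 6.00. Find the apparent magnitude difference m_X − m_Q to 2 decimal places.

L_X/L_Q = (0.750)²(1.20)⁴ = 1.166.
F_X/F_Q = (L_X/L_Q)/(d_X/d_Q)² = 1.166/36.00 = 0.03240.
m_X − m_Q = −2.5 log₁₀(0.03240) = 3.72.

3.72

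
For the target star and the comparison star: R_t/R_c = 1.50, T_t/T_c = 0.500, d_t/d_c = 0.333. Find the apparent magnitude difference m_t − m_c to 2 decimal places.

-0.26

L_t/L_c = (1.50)²(0.500)⁴ = 0.1406.
F_t/F_c = (L_t/L_c)/(d_t/d_c)² = 0.1406/0.1109 = 1.268.
m_t − m_c = −2.5 log₁₀(1.268) = -0.26.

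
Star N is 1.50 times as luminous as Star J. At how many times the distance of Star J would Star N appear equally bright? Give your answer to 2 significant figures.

Equal flux requires L_N/d_N² = L_J/d_J², so d_N/d_J = √(L_N/L_J)
= √(1.50) = 1.225.

1.2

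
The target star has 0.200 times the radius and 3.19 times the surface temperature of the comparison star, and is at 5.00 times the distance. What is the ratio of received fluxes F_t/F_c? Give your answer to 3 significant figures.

0.166

L_t/L_c = (R_t/R_c)²(T_t/T_c)⁴ = (0.200)² × (3.19)⁴ = 4.142.
F_t/F_c = (L_t/L_c)/(d_t/d_c)² = 4.142 / (5.00)² = 0.1657.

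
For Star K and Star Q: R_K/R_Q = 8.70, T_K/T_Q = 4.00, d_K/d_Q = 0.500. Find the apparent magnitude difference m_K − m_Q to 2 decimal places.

-12.22

L_K/L_Q = (8.70)²(4.00)⁴ = 1.938×10^4.
F_K/F_Q = (L_K/L_Q)/(d_K/d_Q)² = 1.938×10^4/0.2500 = 7.751×10^4.
m_K − m_Q = −2.5 log₁₀(7.751×10^4) = -12.22.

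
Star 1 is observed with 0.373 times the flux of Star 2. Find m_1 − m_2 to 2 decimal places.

m_1 − m_2 = −2.5 log₁₀(F_1/F_2) = −2.5 log₁₀(0.373) = −2.5 × (-0.428) = 1.071.

1.07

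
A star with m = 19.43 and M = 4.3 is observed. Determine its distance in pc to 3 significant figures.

1.06×10^4 pc

m − M = 5 log₁₀(d/10 pc)
19.43 − (4.3) = 15.13 = 5 log₁₀(d/10)
d = 10 × 10^(15.13/5) = 10 × 10^3.026 = 1.062×10^4 pc.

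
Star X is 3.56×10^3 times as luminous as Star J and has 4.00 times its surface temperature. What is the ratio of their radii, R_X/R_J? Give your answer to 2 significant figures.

L ∝ R²T⁴ gives R ∝ √L / T², so
R_X/R_J = √(3.56×10^3) / (4.00)² = 59.67 / 16.00 = 3.729.

3.7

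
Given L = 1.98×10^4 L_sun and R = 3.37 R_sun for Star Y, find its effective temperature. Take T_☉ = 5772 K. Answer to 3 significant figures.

T/T_☉ = (L/L_☉)^(1/4) / (R/R_☉)^(1/2)
T = 5772 × (1.98×10^4)^(1/4) / √(3.37) = 5772 × 11.86 / 1.836 = 3.730×10^4 K.

3.73×10^4 K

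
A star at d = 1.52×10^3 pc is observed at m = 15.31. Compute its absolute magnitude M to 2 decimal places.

4.40

M = m − 5 log₁₀(d/10 pc) = 15.31 − 5 log₁₀(1.52×10^3/10)
  = 15.31 − 5 × 2.182 = 15.31 − 10.91 = 4.40.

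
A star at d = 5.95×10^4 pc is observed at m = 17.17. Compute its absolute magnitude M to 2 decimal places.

M = m − 5 log₁₀(d/10 pc) = 17.17 − 5 log₁₀(5.95×10^4/10)
  = 17.17 − 5 × 3.775 = 17.17 − 18.87 = -1.70.

-1.70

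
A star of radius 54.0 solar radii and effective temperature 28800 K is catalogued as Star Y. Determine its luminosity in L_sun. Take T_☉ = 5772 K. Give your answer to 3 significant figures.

1.81×10^6 L_sun

L/L_☉ = (R/R_☉)² (T/T_☉)⁴ = (54.0)² × (28800/5772)⁴
       = 2916 × (4.990)⁴ = 2916 × 619.8 = 1.807×10^6.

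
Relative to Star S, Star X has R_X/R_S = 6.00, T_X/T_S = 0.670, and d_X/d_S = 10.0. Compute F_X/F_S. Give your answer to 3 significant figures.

L_X/L_S = (R_X/R_S)²(T_X/T_S)⁴ = (6.00)² × (0.670)⁴ = 7.254.
F_X/F_S = (L_X/L_S)/(d_X/d_S)² = 7.254 / (10.0)² = 0.07254.

0.0725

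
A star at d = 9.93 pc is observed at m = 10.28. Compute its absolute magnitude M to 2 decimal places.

M = m − 5 log₁₀(d/10 pc) = 10.28 − 5 log₁₀(9.93/10)
  = 10.28 − 5 × -0.003 = 10.28 − -0.02 = 10.30.

10.30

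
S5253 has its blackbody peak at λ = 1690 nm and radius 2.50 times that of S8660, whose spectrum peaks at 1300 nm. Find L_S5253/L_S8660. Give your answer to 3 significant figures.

Wien's law gives T ∝ 1/λ_max, so T_S5253/T_S8660 = λ_S8660/λ_S5253 = 1300/1690 = 0.7692.
Then L ∝ R²T⁴ gives L_S5253/L_S8660 = (2.50)² × (0.7692)⁴ = 6.250 × 0.3501 = 2.188.

2.19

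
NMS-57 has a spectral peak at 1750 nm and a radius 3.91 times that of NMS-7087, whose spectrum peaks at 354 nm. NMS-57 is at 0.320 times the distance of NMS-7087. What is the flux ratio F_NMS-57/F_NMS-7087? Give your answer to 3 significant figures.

Wien's law: T_NMS-57/T_NMS-7087 = λ_NMS-7087/λ_NMS-57 = 354/1750 = 0.2023.
L_NMS-57/L_NMS-7087 = (R_NMS-57/R_NMS-7087)²(T_NMS-57/T_NMS-7087)⁴ = (3.91)²(0.2023)⁴ = 0.02560.
F_NMS-57/F_NMS-7087 = (L_NMS-57/L_NMS-7087)/(d_NMS-57/d_NMS-7087)² = 0.02560/(0.320)² = 0.2500.

0.250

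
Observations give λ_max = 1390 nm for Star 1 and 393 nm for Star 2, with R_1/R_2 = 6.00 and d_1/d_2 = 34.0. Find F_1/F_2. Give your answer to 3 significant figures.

1.99×10^-4

Wien's law: T_1/T_2 = λ_2/λ_1 = 393/1390 = 0.2827.
L_1/L_2 = (R_1/R_2)²(T_1/T_2)⁴ = (6.00)²(0.2827)⁴ = 0.2300.
F_1/F_2 = (L_1/L_2)/(d_1/d_2)² = 0.2300/(34.0)² = 1.990×10^-4.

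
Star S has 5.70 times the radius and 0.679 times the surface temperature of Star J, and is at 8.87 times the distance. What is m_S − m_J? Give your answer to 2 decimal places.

L_S/L_J = (5.70)²(0.679)⁴ = 6.906.
F_S/F_J = (L_S/L_J)/(d_S/d_J)² = 6.906/78.68 = 0.08778.
m_S − m_J = −2.5 log₁₀(0.08778) = 2.64.

2.64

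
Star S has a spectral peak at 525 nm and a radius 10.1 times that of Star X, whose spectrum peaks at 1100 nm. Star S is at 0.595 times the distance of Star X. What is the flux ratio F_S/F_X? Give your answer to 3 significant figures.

5.55×10^3

Wien's law: T_S/T_X = λ_X/λ_S = 1100/525 = 2.095.
L_S/L_X = (R_S/R_X)²(T_S/T_X)⁴ = (10.1)²(2.095)⁴ = 1966.
F_S/F_X = (L_S/L_X)/(d_S/d_X)² = 1966/(0.595)² = 5553.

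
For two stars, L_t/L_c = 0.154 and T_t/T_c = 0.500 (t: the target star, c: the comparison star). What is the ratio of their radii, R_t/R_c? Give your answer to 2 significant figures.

L ∝ R²T⁴ gives R ∝ √L / T², so
R_t/R_c = √(0.154) / (0.500)² = 0.3924 / 0.2500 = 1.570.

1.6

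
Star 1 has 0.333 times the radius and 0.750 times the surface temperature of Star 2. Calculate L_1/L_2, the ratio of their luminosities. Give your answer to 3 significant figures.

From the Stefan–Boltzmann law, L ∝ R²T⁴, so
L_1/L_2 = (R_1/R_2)² (T_1/T_2)⁴ = (0.333)² × (0.750)⁴ = 0.1109 × 0.3164 = 0.03509.

0.0351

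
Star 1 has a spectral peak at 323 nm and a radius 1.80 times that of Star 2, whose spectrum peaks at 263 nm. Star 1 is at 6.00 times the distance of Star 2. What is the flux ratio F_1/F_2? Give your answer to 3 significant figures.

0.0396

Wien's law: T_1/T_2 = λ_2/λ_1 = 263/323 = 0.8142.
L_1/L_2 = (R_1/R_2)²(T_1/T_2)⁴ = (1.80)²(0.8142)⁴ = 1.424.
F_1/F_2 = (L_1/L_2)/(d_1/d_2)² = 1.424/(6.00)² = 0.03956.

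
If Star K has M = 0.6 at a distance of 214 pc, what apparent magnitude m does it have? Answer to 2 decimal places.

7.25

m = M + 5 log₁₀(d/10 pc) = 0.6 + 5 log₁₀(214/10)
  = 0.6 + 5 × 1.330 = 0.6 + 6.65 = 7.25.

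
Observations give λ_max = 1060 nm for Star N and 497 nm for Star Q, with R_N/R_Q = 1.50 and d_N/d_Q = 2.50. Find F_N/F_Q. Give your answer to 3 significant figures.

0.0174

Wien's law: T_N/T_Q = λ_Q/λ_N = 497/1060 = 0.4689.
L_N/L_Q = (R_N/R_Q)²(T_N/T_Q)⁴ = (1.50)²(0.4689)⁴ = 0.1087.
F_N/F_Q = (L_N/L_Q)/(d_N/d_Q)² = 0.1087/(2.50)² = 0.01740.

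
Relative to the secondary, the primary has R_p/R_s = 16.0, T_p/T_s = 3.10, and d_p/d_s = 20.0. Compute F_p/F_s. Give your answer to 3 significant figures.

59.1

L_p/L_s = (R_p/R_s)²(T_p/T_s)⁴ = (16.0)² × (3.10)⁴ = 2.364×10^4.
F_p/F_s = (L_p/L_s)/(d_p/d_s)² = 2.364×10^4 / (20.0)² = 59.11.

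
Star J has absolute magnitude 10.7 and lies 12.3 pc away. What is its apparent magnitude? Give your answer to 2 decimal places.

11.15

m = M + 5 log₁₀(d/10 pc) = 10.7 + 5 log₁₀(12.3/10)
  = 10.7 + 5 × 0.090 = 10.7 + 0.45 = 11.15.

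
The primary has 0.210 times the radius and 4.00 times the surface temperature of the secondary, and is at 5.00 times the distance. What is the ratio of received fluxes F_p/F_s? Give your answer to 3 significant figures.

L_p/L_s = (R_p/R_s)²(T_p/T_s)⁴ = (0.210)² × (4.00)⁴ = 11.29.
F_p/F_s = (L_p/L_s)/(d_p/d_s)² = 11.29 / (5.00)² = 0.4516.

0.452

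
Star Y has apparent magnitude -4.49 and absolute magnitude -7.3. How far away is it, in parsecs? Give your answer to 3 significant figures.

m − M = 5 log₁₀(d/10 pc)
-4.49 − (-7.3) = 2.81 = 5 log₁₀(d/10)
d = 10 × 10^(2.81/5) = 10 × 10^0.562 = 36.48 pc.

36.5 pc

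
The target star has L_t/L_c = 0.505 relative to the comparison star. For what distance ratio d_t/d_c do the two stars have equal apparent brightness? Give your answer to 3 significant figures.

Equal flux requires L_t/d_t² = L_c/d_c², so d_t/d_c = √(L_t/L_c)
= √(0.505) = 0.7106.

0.711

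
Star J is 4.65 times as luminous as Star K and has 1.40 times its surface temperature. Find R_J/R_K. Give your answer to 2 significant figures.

1.1

L ∝ R²T⁴ gives R ∝ √L / T², so
R_J/R_K = √(4.65) / (1.40)² = 2.156 / 1.960 = 1.100.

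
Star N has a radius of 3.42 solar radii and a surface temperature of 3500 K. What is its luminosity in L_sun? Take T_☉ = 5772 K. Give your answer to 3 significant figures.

1.58 L_sun

L/L_☉ = (R/R_☉)² (T/T_☉)⁴ = (3.42)² × (3500/5772)⁴
       = 11.70 × (0.6064)⁴ = 11.70 × 0.1352 = 1.581.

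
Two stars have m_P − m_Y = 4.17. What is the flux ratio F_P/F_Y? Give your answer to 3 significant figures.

F_P/F_Y = 10^(−(m_P − m_Y)/2.5) = 10^(-4.17/2.5) = 10^-1.668 = 0.02148.

0.0215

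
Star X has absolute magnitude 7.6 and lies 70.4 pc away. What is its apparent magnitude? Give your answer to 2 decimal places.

11.84

m = M + 5 log₁₀(d/10 pc) = 7.6 + 5 log₁₀(70.4/10)
  = 7.6 + 5 × 0.848 = 7.6 + 4.24 = 11.84.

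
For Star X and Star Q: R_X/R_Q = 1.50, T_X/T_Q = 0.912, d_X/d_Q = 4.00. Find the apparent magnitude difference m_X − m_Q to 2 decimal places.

2.53

L_X/L_Q = (1.50)²(0.912)⁴ = 1.557.
F_X/F_Q = (L_X/L_Q)/(d_X/d_Q)² = 1.557/16.00 = 0.09728.
m_X − m_Q = −2.5 log₁₀(0.09728) = 2.53.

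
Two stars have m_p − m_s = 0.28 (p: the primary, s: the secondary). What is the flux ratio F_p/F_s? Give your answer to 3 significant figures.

F_p/F_s = 10^(−(m_p − m_s)/2.5) = 10^(-0.28/2.5) = 10^-0.112 = 0.7727.

0.773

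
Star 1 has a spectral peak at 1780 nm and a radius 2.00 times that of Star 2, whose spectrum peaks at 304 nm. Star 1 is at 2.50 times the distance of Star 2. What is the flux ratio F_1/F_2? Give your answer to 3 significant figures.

Wien's law: T_1/T_2 = λ_2/λ_1 = 304/1780 = 0.1708.
L_1/L_2 = (R_1/R_2)²(T_1/T_2)⁴ = (2.00)²(0.1708)⁴ = 0.003403.
F_1/F_2 = (L_1/L_2)/(d_1/d_2)² = 0.003403/(2.50)² = 5.445×10^-4.

5.44×10^-4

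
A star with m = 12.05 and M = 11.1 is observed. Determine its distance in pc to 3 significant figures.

m − M = 5 log₁₀(d/10 pc)
12.05 − (11.1) = 0.95 = 5 log₁₀(d/10)
d = 10 × 10^(0.95/5) = 10 × 10^0.190 = 15.49 pc.

15.5 pc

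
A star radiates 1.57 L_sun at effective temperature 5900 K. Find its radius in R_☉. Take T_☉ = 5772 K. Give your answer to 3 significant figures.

1.20 R_☉

R/R_☉ = √(L/L_☉) / (T/T_☉)² = √(1.57) / (1.022)²
       = 1.253 / 1.045 = 1.199.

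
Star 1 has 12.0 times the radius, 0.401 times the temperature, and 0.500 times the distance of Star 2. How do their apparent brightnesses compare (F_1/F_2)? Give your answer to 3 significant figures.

L_1/L_2 = (R_1/R_2)²(T_1/T_2)⁴ = (12.0)² × (0.401)⁴ = 3.723.
F_1/F_2 = (L_1/L_2)/(d_1/d_2)² = 3.723 / (0.500)² = 14.89.

14.9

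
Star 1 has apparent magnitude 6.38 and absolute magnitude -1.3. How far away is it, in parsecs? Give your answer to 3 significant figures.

m − M = 5 log₁₀(d/10 pc)
6.38 − (-1.3) = 7.68 = 5 log₁₀(d/10)
d = 10 × 10^(7.68/5) = 10 × 10^1.536 = 343.6 pc.

344 pc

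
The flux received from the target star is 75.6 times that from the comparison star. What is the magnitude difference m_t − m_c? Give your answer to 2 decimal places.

m_t − m_c = −2.5 log₁₀(F_t/F_c) = −2.5 log₁₀(75.6) = −2.5 × (1.879) = -4.696.

-4.70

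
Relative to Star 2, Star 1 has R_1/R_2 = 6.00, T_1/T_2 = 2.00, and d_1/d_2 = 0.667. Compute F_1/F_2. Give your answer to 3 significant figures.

1.29×10^3

L_1/L_2 = (R_1/R_2)²(T_1/T_2)⁴ = (6.00)² × (2.00)⁴ = 576.0.
F_1/F_2 = (L_1/L_2)/(d_1/d_2)² = 576.0 / (0.667)² = 1295.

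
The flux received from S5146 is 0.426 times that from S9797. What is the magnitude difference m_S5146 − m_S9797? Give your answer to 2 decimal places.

m_S5146 − m_S9797 = −2.5 log₁₀(F_S5146/F_S9797) = −2.5 log₁₀(0.426) = −2.5 × (-0.371) = 0.926.

0.93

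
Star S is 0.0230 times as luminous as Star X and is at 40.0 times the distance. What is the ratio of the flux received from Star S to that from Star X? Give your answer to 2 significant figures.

1.4×10^-5

F = L/(4πd²), so F_S/F_X = (L_S/L_X) / (d_S/d_X)²
= 0.0230 / (40.0)² = 0.0230 / 1600 = 1.438×10^-5.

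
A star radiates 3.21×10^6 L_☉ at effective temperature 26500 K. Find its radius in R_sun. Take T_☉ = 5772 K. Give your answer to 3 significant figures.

85.0 R_sun

R/R_☉ = √(L/L_☉) / (T/T_☉)² = √(3.21×10^6) / (4.591)²
       = 1792 / 21.08 = 85.00.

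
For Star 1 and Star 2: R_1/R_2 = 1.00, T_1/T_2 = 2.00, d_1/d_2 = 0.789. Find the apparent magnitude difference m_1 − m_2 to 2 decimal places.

-3.52

L_1/L_2 = (1.00)²(2.00)⁴ = 16.00.
F_1/F_2 = (L_1/L_2)/(d_1/d_2)² = 16.00/0.6225 = 25.70.
m_1 − m_2 = −2.5 log₁₀(25.70) = -3.52.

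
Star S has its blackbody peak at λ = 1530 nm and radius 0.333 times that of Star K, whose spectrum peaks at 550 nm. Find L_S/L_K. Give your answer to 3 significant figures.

0.00185

Wien's law gives T ∝ 1/λ_max, so T_S/T_K = λ_K/λ_S = 550/1530 = 0.3595.
Then L ∝ R²T⁴ gives L_S/L_K = (0.333)² × (0.3595)⁴ = 0.1109 × 0.01670 = 0.001852.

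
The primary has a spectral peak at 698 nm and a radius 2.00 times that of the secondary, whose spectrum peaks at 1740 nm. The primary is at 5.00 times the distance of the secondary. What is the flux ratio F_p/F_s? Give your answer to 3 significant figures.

Wien's law: T_p/T_s = λ_s/λ_p = 1740/698 = 2.493.
L_p/L_s = (R_p/R_s)²(T_p/T_s)⁴ = (2.00)²(2.493)⁴ = 154.5.
F_p/F_s = (L_p/L_s)/(d_p/d_s)² = 154.5/(5.00)² = 6.179.

6.18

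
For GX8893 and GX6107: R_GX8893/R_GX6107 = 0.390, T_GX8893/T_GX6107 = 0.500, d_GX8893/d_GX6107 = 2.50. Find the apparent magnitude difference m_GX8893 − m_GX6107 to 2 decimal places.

7.04

L_GX8893/L_GX6107 = (0.390)²(0.500)⁴ = 0.009506.
F_GX8893/F_GX6107 = (L_GX8893/L_GX6107)/(d_GX8893/d_GX6107)² = 0.009506/6.250 = 0.001521.
m_GX8893 − m_GX6107 = −2.5 log₁₀(0.001521) = 7.04.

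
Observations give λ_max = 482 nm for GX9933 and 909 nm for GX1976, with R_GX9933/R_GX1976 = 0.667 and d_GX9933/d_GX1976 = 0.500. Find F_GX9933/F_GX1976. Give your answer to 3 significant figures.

Wien's law: T_GX9933/T_GX1976 = λ_GX1976/λ_GX9933 = 909/482 = 1.886.
L_GX9933/L_GX1976 = (R_GX9933/R_GX1976)²(T_GX9933/T_GX1976)⁴ = (0.667)²(1.886)⁴ = 5.628.
F_GX9933/F_GX1976 = (L_GX9933/L_GX1976)/(d_GX9933/d_GX1976)² = 5.628/(0.500)² = 22.51.

22.5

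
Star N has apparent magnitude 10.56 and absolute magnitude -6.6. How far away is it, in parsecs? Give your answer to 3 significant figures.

m − M = 5 log₁₀(d/10 pc)
10.56 − (-6.6) = 17.16 = 5 log₁₀(d/10)
d = 10 × 10^(17.16/5) = 10 × 10^3.432 = 2.704×10^4 pc.

2.70×10^4 pc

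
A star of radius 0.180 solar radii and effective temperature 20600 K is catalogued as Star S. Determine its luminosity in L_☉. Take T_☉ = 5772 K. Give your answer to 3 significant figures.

5.26 L_☉

L/L_☉ = (R/R_☉)² (T/T_☉)⁴ = (0.180)² × (20600/5772)⁴
       = 0.03240 × (3.569)⁴ = 0.03240 × 162.2 = 5.257.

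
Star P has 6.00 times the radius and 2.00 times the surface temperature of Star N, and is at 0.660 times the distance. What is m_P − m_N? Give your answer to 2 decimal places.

L_P/L_N = (6.00)²(2.00)⁴ = 576.0.
F_P/F_N = (L_P/L_N)/(d_P/d_N)² = 576.0/0.4356 = 1322.
m_P − m_N = −2.5 log₁₀(1322) = -7.80.

-7.80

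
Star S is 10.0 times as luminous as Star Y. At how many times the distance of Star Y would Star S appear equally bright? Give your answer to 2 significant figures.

Equal flux requires L_S/d_S² = L_Y/d_Y², so d_S/d_Y = √(L_S/L_Y)
= √(10.0) = 3.162.

3.2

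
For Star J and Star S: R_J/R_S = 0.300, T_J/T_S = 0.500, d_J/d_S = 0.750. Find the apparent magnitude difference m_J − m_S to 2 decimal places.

5.00

L_J/L_S = (0.300)²(0.500)⁴ = 0.005625.
F_J/F_S = (L_J/L_S)/(d_J/d_S)² = 0.005625/0.5625 = 0.01000.
m_J − m_S = −2.5 log₁₀(0.01000) = 5.00.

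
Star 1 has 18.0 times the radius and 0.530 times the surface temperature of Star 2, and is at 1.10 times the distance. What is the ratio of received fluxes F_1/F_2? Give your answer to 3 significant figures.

21.1

L_1/L_2 = (R_1/R_2)²(T_1/T_2)⁴ = (18.0)² × (0.530)⁴ = 25.57.
F_1/F_2 = (L_1/L_2)/(d_1/d_2)² = 25.57 / (1.10)² = 21.13.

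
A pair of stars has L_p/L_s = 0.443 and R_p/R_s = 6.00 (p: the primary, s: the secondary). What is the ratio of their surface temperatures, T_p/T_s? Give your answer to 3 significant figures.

0.333

L ∝ R²T⁴ gives T ∝ (L/R²)^(1/4), so
T_p/T_s = (0.443 / 6.00²)^(1/4) = (0.01231)^(1/4) = 0.3331.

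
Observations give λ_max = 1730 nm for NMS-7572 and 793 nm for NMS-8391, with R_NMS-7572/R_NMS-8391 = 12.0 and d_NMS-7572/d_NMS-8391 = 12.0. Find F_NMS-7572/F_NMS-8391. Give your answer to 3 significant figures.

Wien's law: T_NMS-7572/T_NMS-8391 = λ_NMS-8391/λ_NMS-7572 = 793/1730 = 0.4584.
L_NMS-7572/L_NMS-8391 = (R_NMS-7572/R_NMS-8391)²(T_NMS-7572/T_NMS-8391)⁴ = (12.0)²(0.4584)⁴ = 6.357.
F_NMS-7572/F_NMS-8391 = (L_NMS-7572/L_NMS-8391)/(d_NMS-7572/d_NMS-8391)² = 6.357/(12.0)² = 0.04415.

0.0441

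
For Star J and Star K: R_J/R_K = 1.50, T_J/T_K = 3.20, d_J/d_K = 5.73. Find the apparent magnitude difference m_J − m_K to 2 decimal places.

L_J/L_K = (1.50)²(3.20)⁴ = 235.9.
F_J/F_K = (L_J/L_K)/(d_J/d_K)² = 235.9/32.83 = 7.186.
m_J − m_K = −2.5 log₁₀(7.186) = -2.14.

-2.14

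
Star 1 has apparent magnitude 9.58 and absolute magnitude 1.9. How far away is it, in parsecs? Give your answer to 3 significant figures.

m − M = 5 log₁₀(d/10 pc)
9.58 − (1.9) = 7.68 = 5 log₁₀(d/10)
d = 10 × 10^(7.68/5) = 10 × 10^1.536 = 343.6 pc.

344 pc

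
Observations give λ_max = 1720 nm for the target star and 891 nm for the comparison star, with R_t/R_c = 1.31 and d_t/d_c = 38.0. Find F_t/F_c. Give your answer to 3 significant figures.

Wien's law: T_t/T_c = λ_c/λ_t = 891/1720 = 0.5180.
L_t/L_c = (R_t/R_c)²(T_t/T_c)⁴ = (1.31)²(0.5180)⁴ = 0.1236.
F_t/F_c = (L_t/L_c)/(d_t/d_c)² = 0.1236/(38.0)² = 8.558×10^-5.

8.56×10^-5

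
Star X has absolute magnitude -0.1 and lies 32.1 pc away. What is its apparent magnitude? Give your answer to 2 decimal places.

m = M + 5 log₁₀(d/10 pc) = -0.1 + 5 log₁₀(32.1/10)
  = -0.1 + 5 × 0.507 = -0.1 + 2.53 = 2.43.

2.43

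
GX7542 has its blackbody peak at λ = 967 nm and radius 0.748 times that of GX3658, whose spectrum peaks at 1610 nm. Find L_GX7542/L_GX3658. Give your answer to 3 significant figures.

4.30

Wien's law gives T ∝ 1/λ_max, so T_GX7542/T_GX3658 = λ_GX3658/λ_GX7542 = 1610/967 = 1.665.
Then L ∝ R²T⁴ gives L_GX7542/L_GX3658 = (0.748)² × (1.665)⁴ = 0.5595 × 7.684 = 4.299.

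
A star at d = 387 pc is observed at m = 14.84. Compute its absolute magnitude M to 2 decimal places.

6.90

M = m − 5 log₁₀(d/10 pc) = 14.84 − 5 log₁₀(387/10)
  = 14.84 − 5 × 1.588 = 14.84 − 7.94 = 6.90.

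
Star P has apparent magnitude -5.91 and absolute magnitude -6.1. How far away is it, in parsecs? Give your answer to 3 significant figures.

10.9 pc

m − M = 5 log₁₀(d/10 pc)
-5.91 − (-6.1) = 0.19 = 5 log₁₀(d/10)
d = 10 × 10^(0.19/5) = 10 × 10^0.038 = 10.91 pc.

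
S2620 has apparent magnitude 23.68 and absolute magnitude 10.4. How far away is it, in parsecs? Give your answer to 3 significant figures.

m − M = 5 log₁₀(d/10 pc)
23.68 − (10.4) = 13.28 = 5 log₁₀(d/10)
d = 10 × 10^(13.28/5) = 10 × 10^2.656 = 4529 pc.

4.53×10^3 pc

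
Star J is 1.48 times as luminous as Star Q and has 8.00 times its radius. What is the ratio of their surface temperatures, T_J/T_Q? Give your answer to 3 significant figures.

L ∝ R²T⁴ gives T ∝ (L/R²)^(1/4), so
T_J/T_Q = (1.48 / 8.00²)^(1/4) = (0.02312)^(1/4) = 0.3900.

0.390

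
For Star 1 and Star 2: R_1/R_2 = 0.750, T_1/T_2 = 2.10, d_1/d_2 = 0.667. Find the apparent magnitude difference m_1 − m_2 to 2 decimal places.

L_1/L_2 = (0.750)²(2.10)⁴ = 10.94.
F_1/F_2 = (L_1/L_2)/(d_1/d_2)² = 10.94/0.4449 = 24.59.
m_1 − m_2 = −2.5 log₁₀(24.59) = -3.48.

-3.48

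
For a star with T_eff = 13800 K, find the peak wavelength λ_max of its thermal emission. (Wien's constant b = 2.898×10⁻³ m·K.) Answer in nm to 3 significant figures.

λ_max = b/T = 2.898×10⁻³ / 13800 = 2.10×10^-7 m = 210.0 nm.

210 nm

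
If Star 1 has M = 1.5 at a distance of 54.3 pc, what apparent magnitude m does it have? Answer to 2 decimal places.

m = M + 5 log₁₀(d/10 pc) = 1.5 + 5 log₁₀(54.3/10)
  = 1.5 + 5 × 0.735 = 1.5 + 3.67 = 5.17.

5.17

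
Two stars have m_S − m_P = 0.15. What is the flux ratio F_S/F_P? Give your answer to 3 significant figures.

F_S/F_P = 10^(−(m_S − m_P)/2.5) = 10^(-0.15/2.5) = 10^-0.060 = 0.8710.

0.871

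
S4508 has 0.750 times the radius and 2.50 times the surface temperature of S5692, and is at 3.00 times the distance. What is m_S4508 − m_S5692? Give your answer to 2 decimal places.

-0.97

L_S4508/L_S5692 = (0.750)²(2.50)⁴ = 21.97.
F_S4508/F_S5692 = (L_S4508/L_S5692)/(d_S4508/d_S5692)² = 21.97/9.000 = 2.441.
m_S4508 − m_S5692 = −2.5 log₁₀(2.441) = -0.97.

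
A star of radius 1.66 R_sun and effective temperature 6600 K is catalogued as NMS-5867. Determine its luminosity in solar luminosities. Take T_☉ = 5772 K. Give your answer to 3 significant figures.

L/L_☉ = (R/R_☉)² (T/T_☉)⁴ = (1.66)² × (6600/5772)⁴
       = 2.756 × (1.143)⁴ = 2.756 × 1.710 = 4.711.

4.71 solar luminosities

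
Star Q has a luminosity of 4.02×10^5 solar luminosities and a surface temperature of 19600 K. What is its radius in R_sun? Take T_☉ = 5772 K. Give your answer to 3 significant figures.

55.0 R_sun

R/R_☉ = √(L/L_☉) / (T/T_☉)² = √(4.02×10^5) / (3.396)²
       = 634.0 / 11.53 = 54.99.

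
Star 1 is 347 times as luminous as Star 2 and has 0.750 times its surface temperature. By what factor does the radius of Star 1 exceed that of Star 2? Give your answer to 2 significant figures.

33

L ∝ R²T⁴ gives R ∝ √L / T², so
R_1/R_2 = √(347) / (0.750)² = 18.63 / 0.5625 = 33.12.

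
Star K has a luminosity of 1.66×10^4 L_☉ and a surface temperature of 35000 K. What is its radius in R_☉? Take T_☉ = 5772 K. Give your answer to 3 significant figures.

R/R_☉ = √(L/L_☉) / (T/T_☉)² = √(1.66×10^4) / (6.064)²
       = 128.8 / 36.77 = 3.504.

3.50 R_☉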